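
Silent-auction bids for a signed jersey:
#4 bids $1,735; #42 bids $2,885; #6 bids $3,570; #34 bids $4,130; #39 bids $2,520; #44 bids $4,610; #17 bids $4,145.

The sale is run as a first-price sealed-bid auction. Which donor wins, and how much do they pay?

#44 pays $4,610

First-price sealed-bid auction: the highest bidder wins and pays their own bid.
Sorting bids: 4,610 (#44) > 4,145 (#17) > 4,130 (#34) > 3,570 (#6) > 2,885 (#42) > 2,520 (#39) > …
#44 is highest → pays own bid, $4,610.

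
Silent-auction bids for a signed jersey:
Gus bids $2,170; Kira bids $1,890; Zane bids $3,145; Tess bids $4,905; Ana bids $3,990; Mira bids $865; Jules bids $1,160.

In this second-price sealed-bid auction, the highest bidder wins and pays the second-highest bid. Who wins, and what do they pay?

Bids ranked: 4,905 (Tess) > 3,990 (Ana) > 3,145 (Zane) > 2,170 (Gus) > 1,890 (Kira) > 1,160 (Jules) > …
Tess wins with the highest bid; price is set by the runner-up at $3,990.

Tess pays $3,990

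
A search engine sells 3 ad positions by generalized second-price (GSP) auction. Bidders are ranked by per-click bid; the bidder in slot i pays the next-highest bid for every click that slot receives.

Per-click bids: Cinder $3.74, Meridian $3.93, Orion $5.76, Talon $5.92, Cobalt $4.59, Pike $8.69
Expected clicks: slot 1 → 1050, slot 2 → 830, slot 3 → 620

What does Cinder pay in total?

Per-click bids in order: $8.69 (Pike) > $5.92 (Talon) > $5.76 (Orion) > $4.59 (Cobalt) > …
Cinder ranks below slot 3 → no slot, pays nothing.

Cinder pays $0.00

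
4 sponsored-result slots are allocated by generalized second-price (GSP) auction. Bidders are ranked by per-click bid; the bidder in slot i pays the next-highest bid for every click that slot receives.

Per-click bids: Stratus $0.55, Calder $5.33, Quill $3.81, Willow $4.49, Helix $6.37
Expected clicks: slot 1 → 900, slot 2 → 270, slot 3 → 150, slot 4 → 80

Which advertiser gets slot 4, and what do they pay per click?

Sorting advertisers: $6.37 (Helix) > $5.33 (Calder) > $4.49 (Willow) > $3.81 (Quill) > $0.55 (Stratus)
Slot 4 goes to the fourth-ranked bidder, Quill, who pays the next bid down: $0.55/click.

Quill; $0.55 per click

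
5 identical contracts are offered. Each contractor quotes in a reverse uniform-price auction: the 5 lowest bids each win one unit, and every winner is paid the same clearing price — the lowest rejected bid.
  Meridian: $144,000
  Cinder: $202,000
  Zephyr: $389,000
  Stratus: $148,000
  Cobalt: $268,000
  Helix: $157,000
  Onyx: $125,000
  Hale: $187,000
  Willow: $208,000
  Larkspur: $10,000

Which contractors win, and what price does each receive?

Bids ranked low→high: 10,000 (Larkspur), 125,000 (Onyx), 144,000 (Meridian), 148,000 (Stratus), 157,000 (Helix), 187,000 (Hale), 202,000 (Cinder), …
Winners (5 units): Larkspur, Onyx, Meridian, Stratus, Helix.
Lowest unsuccessful bid: $187,000 → clearing price.

Larkspur, Onyx, Meridian, Stratus, Helix; each is paid $187,000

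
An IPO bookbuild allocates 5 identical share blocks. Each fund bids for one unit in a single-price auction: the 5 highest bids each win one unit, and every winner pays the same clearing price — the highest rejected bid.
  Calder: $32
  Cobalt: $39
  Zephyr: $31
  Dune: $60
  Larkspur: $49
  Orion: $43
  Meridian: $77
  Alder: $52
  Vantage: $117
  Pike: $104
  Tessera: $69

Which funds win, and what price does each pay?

Vantage, Pike, Meridian, Tessera, Dune; each pays $52

Bids ranked high→low: 117 (Vantage), 104 (Pike), 77 (Meridian), 69 (Tessera), 60 (Dune), 52 (Alder), 49 (Larkspur), …
Winners (5 units): Vantage, Pike, Meridian, Tessera, Dune.
Highest unsuccessful bid: $52 → clearing price.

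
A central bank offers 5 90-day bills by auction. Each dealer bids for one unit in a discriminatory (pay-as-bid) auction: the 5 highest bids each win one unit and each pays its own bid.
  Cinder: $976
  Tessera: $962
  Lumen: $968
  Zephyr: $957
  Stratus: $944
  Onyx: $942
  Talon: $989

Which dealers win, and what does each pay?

Ordering the bids: 989 (Talon), 976 (Cinder), 968 (Lumen), 962 (Tessera), 957 (Zephyr), 944 (Stratus), 942 (Onyx)
Top 5: Talon, Cinder, Lumen, Tessera, Zephyr.
Each winner pays its own bid: Talon $989, Cinder $976, Lumen $968, Tessera $962, Zephyr $957.

Talon $989, Cinder $976, Lumen $968, Tessera $962, Zephyr $957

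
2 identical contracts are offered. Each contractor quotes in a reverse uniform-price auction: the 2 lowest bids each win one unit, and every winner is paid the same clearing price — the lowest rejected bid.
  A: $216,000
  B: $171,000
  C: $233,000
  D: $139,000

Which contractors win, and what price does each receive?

D, B; each is paid $216,000

Ordering the bids: 139,000 (D), 171,000 (B), 216,000 (A), 233,000 (C)
The 2 lowest are D, B.
Lowest unsuccessful bid: $216,000 → clearing price.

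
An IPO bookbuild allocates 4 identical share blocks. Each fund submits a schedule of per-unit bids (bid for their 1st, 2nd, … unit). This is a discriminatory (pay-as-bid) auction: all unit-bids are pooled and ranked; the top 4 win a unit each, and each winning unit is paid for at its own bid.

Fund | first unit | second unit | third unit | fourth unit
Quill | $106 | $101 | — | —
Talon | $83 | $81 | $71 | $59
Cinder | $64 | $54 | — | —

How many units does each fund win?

Merging the schedules and taking the best 4: 106 (Quill-1), 101 (Quill-2), 83 (Talon-1), 81 (Talon-2)
Next rejected bid: $71 (not a price — pay-as-bid).
Allocation: Quill 2, Talon 2.

Quill 2, Talon 2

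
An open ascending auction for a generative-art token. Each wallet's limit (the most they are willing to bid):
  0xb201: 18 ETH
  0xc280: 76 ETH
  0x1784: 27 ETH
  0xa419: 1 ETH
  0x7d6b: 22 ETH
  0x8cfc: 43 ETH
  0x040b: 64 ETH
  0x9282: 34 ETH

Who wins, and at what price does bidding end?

0xc280 wins at 64 ETH

Rule: the price rises until one bidder remains; the winner pays the price at which the last rival dropped out.
Limits ranked: 76 (0xc280) > 64 (0x040b) > 43 (0x8cfc) > 34 (0x9282) > 27 (0x1784) > 22 (0x7d6b) > …
0x040b is the last rival to drop out, at 64 ETH; 0xc280 remains and wins at that price.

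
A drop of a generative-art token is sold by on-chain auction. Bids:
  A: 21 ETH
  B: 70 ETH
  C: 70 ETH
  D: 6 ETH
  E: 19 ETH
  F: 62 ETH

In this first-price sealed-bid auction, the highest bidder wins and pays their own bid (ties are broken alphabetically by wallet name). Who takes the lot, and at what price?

Bids ranked: 70 (B) > 70 (C) > 62 (F) > 21 (A) > 19 (E) > 6 (D)
Tie at 70 ETH → B wins by tie-break.
First-price: B pays what they bid, 70 ETH.

B pays 70 ETH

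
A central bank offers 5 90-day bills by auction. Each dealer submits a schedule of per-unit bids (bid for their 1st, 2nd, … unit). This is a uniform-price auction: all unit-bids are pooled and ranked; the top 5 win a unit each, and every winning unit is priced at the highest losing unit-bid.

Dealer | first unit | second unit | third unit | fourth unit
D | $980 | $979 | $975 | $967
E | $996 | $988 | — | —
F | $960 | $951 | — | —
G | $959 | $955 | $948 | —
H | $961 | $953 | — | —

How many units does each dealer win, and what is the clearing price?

D 3, E 2; clearing price $967

Pooled unit-bids ranked (top 5): 996 (E-1), 988 (E-2), 980 (D-1), 979 (D-2), 975 (D-3)
First bid not allocated: $967.
Allocation: D 3, E 2.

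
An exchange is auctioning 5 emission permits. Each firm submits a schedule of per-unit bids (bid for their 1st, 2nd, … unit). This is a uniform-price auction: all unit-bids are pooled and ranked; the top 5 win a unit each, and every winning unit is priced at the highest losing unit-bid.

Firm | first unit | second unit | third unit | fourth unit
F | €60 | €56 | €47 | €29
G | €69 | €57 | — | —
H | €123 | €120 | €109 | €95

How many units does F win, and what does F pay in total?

F: 0 units, pays €0

Pooled unit-bids ranked (top 5): 123 (H-1), 120 (H-2), 109 (H-3), 95 (H-4), 69 (G-1)
Highest rejected unit-bid = €60.
F wins 0 unit(s) at €60 each.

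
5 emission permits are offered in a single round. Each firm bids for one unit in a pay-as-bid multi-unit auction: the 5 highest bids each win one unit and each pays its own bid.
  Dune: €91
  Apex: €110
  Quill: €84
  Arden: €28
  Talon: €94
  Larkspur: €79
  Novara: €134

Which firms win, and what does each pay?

Novara €134, Apex €110, Talon €94, Dune €91, Quill €84

Bids ranked high→low: 134 (Novara), 110 (Apex), 94 (Talon), 91 (Dune), 84 (Quill), 79 (Larkspur), 28 (Arden)
The 5 highest are Novara, Apex, Talon, Dune, Quill.
Each winner pays its own bid: Novara €134, Apex €110, Talon €94, Dune €91, Quill €84.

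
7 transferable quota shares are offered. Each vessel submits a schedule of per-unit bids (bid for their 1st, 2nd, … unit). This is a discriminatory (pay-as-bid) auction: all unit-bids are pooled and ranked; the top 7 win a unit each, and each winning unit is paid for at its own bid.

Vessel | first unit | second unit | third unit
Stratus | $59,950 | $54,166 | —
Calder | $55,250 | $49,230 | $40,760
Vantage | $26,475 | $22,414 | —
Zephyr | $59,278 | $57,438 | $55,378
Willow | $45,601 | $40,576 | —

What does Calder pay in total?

Pooled unit-bids ranked (top 7): 59,950 (Stratus-1), 59,278 (Zephyr-1), 57,438 (Zephyr-2), 55,378 (Zephyr-3), 55,250 (Calder-1), 54,166 (Stratus-2), 49,230 (Calder-2)
Next rejected bid: $45,601 (not a price — pay-as-bid).
Calder's winning unit-bids: 55,250 + 49,230 = $104,480.

Calder pays $104,480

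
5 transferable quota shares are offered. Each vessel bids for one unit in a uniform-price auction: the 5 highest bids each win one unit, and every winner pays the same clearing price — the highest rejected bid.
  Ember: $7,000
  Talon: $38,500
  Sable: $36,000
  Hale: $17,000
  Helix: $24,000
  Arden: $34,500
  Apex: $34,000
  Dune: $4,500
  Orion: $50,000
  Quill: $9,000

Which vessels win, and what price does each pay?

Orion, Talon, Sable, Arden, Apex; each pays $24,000

Bids ranked high→low: 50,000 (Orion), 38,500 (Talon), 36,000 (Sable), 34,500 (Arden), 34,000 (Apex), 24,000 (Helix), 17,000 (Hale), …
Winners (5 units): Orion, Talon, Sable, Arden, Apex.
Highest unsuccessful bid: $24,000 → clearing price.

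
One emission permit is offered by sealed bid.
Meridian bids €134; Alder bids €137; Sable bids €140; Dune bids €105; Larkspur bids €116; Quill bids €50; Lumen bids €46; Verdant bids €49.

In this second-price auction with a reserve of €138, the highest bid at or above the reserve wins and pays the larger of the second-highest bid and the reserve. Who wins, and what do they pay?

Rule: the highest bid at or above the reserve wins and pays the larger of the second-highest bid and the reserve.
Bids in order: 140 (Sable) > 137 (Alder) > 134 (Meridian) > 116 (Larkspur) > 105 (Dune) > 50 (Quill) > …
Sable has the top bid at or above the reserve (€140).
Second-highest bid €137 is below the reserve €138, so the reserve binds → payment €138.

Sable pays €138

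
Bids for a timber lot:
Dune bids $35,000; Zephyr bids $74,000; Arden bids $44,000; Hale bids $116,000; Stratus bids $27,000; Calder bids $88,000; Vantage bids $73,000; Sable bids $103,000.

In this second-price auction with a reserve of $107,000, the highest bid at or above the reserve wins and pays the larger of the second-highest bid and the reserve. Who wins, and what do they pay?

Hale pays $107,000

Rule: the highest bid at or above the reserve wins and pays the larger of the second-highest bid and the reserve.
Bids ranked: 116,000 (Hale) > 103,000 (Sable) > 88,000 (Calder) > 74,000 (Zephyr) > 73,000 (Vantage) > 44,000 (Arden) > …
Highest eligible bid: Hale at $116,000.
Second-highest bid $103,000 is below the reserve $107,000, so the reserve binds → payment $107,000.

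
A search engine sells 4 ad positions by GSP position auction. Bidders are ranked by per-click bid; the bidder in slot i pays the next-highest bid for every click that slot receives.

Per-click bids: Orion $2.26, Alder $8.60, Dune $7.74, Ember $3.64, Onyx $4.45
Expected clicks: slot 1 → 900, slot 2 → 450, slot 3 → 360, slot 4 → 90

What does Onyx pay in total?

Sorting advertisers: $8.60 (Alder) > $7.74 (Dune) > $4.45 (Onyx) > $3.64 (Ember) > $2.26 (Orion)
Onyx holds slot 3 → pays next bid $3.64 × 360 clicks = $1310.40.

Onyx pays $1310.40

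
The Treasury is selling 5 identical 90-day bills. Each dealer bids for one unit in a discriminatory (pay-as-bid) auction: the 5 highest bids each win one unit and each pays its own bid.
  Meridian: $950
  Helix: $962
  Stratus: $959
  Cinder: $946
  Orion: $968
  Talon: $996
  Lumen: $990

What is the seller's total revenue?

Ordering the bids: 996 (Talon), 990 (Lumen), 968 (Orion), 962 (Helix), 959 (Stratus), 950 (Meridian), 946 (Cinder)
The 5 highest are Talon, Lumen, Orion, Helix, Stratus.
Total revenue = 996 + 990 + 968 + 962 + 959 = $4,875.

Total revenue: $4,875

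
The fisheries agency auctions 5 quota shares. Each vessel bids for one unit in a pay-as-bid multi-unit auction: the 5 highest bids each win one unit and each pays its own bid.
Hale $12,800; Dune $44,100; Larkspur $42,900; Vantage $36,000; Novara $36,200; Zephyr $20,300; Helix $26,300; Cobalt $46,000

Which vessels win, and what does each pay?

Cobalt $46,000, Dune $44,100, Larkspur $42,900, Novara $36,200, Vantage $36,000

Bids ranked high→low: 46,000 (Cobalt), 44,100 (Dune), 42,900 (Larkspur), 36,200 (Novara), 36,000 (Vantage), 26,300 (Helix), 20,300 (Zephyr), …
Top 5: Cobalt, Dune, Larkspur, Novara, Vantage.
Each winner pays its own bid: Cobalt $46,000, Dune $44,100, Larkspur $42,900, Novara $36,200, Vantage $36,000.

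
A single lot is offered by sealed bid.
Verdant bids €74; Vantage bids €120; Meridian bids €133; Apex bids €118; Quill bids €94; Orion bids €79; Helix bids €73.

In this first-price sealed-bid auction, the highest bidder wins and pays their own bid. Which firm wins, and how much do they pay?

Rule: the highest bidder wins and pays their own bid.
Sorting bids: 133 (Meridian) > 120 (Vantage) > 118 (Apex) > 94 (Quill) > 79 (Orion) > 74 (Verdant) > …
First-price: Meridian pays what they bid, €133.

Meridian pays €133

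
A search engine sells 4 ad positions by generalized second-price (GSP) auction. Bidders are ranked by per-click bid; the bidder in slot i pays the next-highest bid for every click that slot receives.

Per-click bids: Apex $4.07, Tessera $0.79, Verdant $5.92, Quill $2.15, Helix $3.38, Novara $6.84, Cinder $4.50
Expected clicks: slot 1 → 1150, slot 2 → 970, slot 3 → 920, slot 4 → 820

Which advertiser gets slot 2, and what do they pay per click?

Ranked by bid: $6.84 (Novara) > $5.92 (Verdant) > $4.50 (Cinder) > $4.07 (Apex) > $3.38 (Helix) > …
Slot 2 goes to the second-ranked bidder, Verdant, who pays the next bid down: $4.50/click.

Verdant; $4.50 per click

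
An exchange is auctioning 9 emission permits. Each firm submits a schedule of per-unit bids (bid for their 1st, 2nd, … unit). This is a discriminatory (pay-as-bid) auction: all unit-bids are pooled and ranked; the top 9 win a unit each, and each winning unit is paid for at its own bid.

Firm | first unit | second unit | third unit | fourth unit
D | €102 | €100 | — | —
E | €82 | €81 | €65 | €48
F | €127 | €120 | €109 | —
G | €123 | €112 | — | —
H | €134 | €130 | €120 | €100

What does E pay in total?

Pooled unit-bids ranked (top 9): 134 (H-1), 130 (H-2), 127 (F-1), 123 (G-1), 120 (F-2), 120 (H-3), 112 (G-2), 109 (F-3), 102 (D-1)
Next rejected bid: €100 (not a price — pay-as-bid).
E wins no units.

E pays €0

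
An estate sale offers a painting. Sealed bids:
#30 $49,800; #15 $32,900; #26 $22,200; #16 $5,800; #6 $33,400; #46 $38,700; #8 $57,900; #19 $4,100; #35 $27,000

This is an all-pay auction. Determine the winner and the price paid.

Bids in order: 57,900 (#8) > 49,800 (#30) > 38,700 (#46) > 33,400 (#6) > 32,900 (#15) > 27,000 (#35) > …
#8 is highest and takes the item; every bidder forfeits their bid.

#8 pays $57,900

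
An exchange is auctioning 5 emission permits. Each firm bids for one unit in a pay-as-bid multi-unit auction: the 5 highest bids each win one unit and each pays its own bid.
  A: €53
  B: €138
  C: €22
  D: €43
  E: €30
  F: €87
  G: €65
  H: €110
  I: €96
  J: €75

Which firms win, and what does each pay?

Ordering the bids: 138 (B), 110 (H), 96 (I), 87 (F), 75 (J), 65 (G), 53 (A), …
Top 5: B, H, I, F, J.
Each winner pays its own bid: B €138, H €110, I €96, F €87, J €75.

B €138, H €110, I €96, F €87, J €75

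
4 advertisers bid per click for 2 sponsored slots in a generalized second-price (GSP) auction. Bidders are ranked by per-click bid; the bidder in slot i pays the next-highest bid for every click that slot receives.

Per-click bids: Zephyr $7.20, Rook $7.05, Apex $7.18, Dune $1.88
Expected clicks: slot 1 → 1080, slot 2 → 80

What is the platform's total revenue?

Total revenue: $8318.40

Sorting advertisers: $7.20 (Zephyr) > $7.18 (Apex) > $7.05 (Rook) > …
Slot 1: Zephyr pays $7.18 × 1080 = $7754.40
Slot 2: Apex pays $7.05 × 80 = $564.00
Total = $8318.40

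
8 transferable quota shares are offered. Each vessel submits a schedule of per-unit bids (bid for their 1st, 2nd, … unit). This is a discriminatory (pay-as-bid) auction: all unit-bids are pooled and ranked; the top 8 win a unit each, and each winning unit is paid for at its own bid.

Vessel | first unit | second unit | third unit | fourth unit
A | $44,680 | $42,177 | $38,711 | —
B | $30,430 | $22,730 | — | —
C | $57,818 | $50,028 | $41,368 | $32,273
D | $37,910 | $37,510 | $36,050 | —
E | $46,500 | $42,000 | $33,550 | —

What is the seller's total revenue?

Pooled unit-bids ranked (top 8): 57,818 (C-1), 50,028 (C-2), 46,500 (E-1), 44,680 (A-1), 42,177 (A-2), 42,000 (E-2), 41,368 (C-3), 38,711 (A-3)
Next rejected bid: $37,910 (not a price — pay-as-bid).
Each winning unit pays its own bid.
Revenue = 57,818 + 50,028 + 46,500 + 44,680 + 42,177 + 42,000 + 41,368 + 38,711 = $363,282.

Total revenue: $363,282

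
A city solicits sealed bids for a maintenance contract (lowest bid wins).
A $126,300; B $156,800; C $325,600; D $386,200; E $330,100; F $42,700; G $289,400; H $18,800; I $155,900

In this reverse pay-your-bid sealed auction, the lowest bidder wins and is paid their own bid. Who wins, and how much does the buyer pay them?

H is paid $18,800

Reverse pay-your-bid sealed auction: the lowest bidder wins and is paid their own bid.
Sorting bids: 18,800 (H) < 42,700 (F) < 126,300 (A) < 155,900 (I) < 156,800 (B) < 289,400 (G) < …
H has the lowest bid and is paid exactly that: $18,800.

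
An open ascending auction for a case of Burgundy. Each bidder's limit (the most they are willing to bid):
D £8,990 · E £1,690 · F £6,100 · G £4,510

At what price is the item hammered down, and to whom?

D wins at £6,100

Limits in order: 8,990 (D) > 6,100 (F) > 4,510 (G) > 1,690 (E)
Bidding ends when F exits at £6,100; D takes it.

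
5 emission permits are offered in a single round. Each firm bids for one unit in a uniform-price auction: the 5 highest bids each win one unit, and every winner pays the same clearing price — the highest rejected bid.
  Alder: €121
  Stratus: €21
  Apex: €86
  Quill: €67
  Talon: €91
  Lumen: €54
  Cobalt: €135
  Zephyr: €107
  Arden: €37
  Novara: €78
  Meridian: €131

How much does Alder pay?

Alder pays €86

Bids ranked high→low: 135 (Cobalt), 131 (Meridian), 121 (Alder), 107 (Zephyr), 91 (Talon), 86 (Apex), 78 (Novara), …
Top 5: Cobalt, Meridian, Alder, Zephyr, Talon.
First losing bid is Apex's €86, which sets the uniform price.
Alder wins → pays €86.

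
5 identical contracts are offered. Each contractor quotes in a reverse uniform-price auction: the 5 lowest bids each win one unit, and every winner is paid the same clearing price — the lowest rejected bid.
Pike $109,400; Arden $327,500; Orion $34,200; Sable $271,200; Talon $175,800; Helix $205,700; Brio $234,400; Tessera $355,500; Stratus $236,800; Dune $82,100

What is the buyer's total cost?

Ordering the bids: 34,200 (Orion), 82,100 (Dune), 109,400 (Pike), 175,800 (Talon), 205,700 (Helix), 234,400 (Brio), 236,800 (Stratus), …
The 5 lowest are Orion, Dune, Pike, Talon, Helix.
Lowest unsuccessful bid: $234,400 → clearing price.
Total cost = 5 × $234,400 = $1,172,000.

Total cost: $1,172,000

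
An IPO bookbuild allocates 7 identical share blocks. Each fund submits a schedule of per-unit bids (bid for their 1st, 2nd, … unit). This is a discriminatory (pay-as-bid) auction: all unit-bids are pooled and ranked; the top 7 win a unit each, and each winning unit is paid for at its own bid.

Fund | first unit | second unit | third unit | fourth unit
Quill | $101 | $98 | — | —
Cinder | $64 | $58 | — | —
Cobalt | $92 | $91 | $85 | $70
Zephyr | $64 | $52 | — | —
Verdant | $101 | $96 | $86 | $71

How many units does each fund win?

Cobalt 2, Quill 2, Verdant 3

All unit-bids, highest first — top 7: 101 (Quill-1), 101 (Verdant-1), 98 (Quill-2), 96 (Verdant-2), 92 (Cobalt-1), 91 (Cobalt-2), 86 (Verdant-3)
Next rejected bid: $85 (not a price — pay-as-bid).
Allocation: Cobalt 2, Quill 2, Verdant 3.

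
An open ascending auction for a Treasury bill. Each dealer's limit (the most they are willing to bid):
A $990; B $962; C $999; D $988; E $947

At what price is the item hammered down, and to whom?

Limits in order: 999 (C) > 990 (A) > 988 (D) > 962 (B) > 947 (E)
Bidding ends when A exits at $990; C takes it.

C wins at $990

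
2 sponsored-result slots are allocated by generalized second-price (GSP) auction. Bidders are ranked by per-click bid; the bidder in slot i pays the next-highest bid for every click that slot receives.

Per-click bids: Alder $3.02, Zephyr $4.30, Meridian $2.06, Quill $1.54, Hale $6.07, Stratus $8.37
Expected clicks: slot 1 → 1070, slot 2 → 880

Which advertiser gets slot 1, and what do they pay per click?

Stratus; $6.07 per click

Per-click bids in order: $8.37 (Stratus) > $6.07 (Hale) > $4.30 (Zephyr) > …
Slot 1 goes to the first-ranked bidder, Stratus, who pays the next bid down: $6.07/click.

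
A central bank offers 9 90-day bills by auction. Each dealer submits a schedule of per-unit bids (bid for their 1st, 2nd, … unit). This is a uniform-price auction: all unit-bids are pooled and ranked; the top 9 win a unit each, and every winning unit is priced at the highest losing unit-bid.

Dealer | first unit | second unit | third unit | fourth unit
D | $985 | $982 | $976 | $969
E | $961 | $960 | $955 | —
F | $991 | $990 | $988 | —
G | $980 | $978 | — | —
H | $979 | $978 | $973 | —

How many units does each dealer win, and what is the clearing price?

D 2, F 3, G 2, H 2; clearing price $976

Merging the schedules and taking the best 9: 991 (F-1), 990 (F-2), 988 (F-3), 985 (D-1), 982 (D-2), 980 (G-1), 979 (H-1), 978 (G-2), 978 (H-2)
The (k+1)-th unit-bid is $976.
Allocation: D 2, F 3, G 2, H 2.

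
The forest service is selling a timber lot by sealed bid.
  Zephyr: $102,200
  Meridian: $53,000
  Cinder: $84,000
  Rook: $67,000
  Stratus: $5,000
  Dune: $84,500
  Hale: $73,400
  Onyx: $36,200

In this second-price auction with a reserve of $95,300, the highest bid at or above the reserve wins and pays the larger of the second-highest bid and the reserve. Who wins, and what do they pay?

Zephyr pays $95,300

Bids ranked: 102,200 (Zephyr) > 84,500 (Dune) > 84,000 (Cinder) > 73,400 (Hale) > 67,000 (Rook) > 53,000 (Meridian) > …
Zephyr has the top bid at or above the reserve ($102,200).
Second-highest bid $84,500 is below the reserve $95,300, so the reserve binds → payment $95,300.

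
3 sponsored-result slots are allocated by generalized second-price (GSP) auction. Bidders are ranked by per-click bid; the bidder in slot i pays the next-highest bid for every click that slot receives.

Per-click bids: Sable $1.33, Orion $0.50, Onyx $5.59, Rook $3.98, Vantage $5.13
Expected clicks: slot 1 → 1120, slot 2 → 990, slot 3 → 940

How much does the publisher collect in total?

Total revenue: $10936.00

Per-click bids in order: $5.59 (Onyx) > $5.13 (Vantage) > $3.98 (Rook) > $1.33 (Sable) > …
Slot 1: Onyx pays $5.13 × 1120 = $5745.60
Slot 2: Vantage pays $3.98 × 990 = $3940.20
Slot 3: Rook pays $1.33 × 940 = $1250.20
Total = $10936.00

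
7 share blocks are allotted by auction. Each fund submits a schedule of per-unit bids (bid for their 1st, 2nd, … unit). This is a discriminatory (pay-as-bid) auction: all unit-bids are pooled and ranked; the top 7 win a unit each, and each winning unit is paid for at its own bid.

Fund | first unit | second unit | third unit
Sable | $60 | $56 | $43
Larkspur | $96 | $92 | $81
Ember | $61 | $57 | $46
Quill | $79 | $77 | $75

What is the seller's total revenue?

Pooled unit-bids ranked (top 7): 96 (Larkspur-1), 92 (Larkspur-2), 81 (Larkspur-3), 79 (Quill-1), 77 (Quill-2), 75 (Quill-3), 61 (Ember-1)
Next rejected bid: $60 (not a price — pay-as-bid).
Each winning unit pays its own bid.
Revenue = 96 + 92 + 81 + 79 + 77 + 75 + 61 = $561.

Total revenue: $561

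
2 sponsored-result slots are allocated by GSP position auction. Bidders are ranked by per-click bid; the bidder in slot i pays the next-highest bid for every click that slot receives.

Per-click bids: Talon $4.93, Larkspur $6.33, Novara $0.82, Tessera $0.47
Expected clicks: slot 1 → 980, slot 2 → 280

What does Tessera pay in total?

Sorting advertisers: $6.33 (Larkspur) > $4.93 (Talon) > $0.82 (Novara) > …
Tessera ranks below slot 2 → no slot, pays nothing.

Tessera pays $0.00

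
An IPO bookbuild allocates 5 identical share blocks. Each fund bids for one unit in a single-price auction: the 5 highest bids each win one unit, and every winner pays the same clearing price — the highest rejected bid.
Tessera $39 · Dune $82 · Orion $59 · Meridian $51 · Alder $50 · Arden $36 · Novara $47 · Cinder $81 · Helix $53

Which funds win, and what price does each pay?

Bids ranked high→low: 82 (Dune), 81 (Cinder), 59 (Orion), 53 (Helix), 51 (Meridian), 50 (Alder), 47 (Novara), …
Top 5: Dune, Cinder, Orion, Helix, Meridian.
First losing bid is Alder's $50, which sets the uniform price.

Dune, Cinder, Orion, Helix, Meridian; each pays $50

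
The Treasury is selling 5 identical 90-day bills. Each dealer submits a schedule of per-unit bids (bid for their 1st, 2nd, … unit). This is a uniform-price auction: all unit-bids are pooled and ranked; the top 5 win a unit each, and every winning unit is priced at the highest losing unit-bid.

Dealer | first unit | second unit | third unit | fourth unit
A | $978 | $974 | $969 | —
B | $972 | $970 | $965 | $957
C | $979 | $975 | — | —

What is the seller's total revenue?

Pooled unit-bids ranked (top 5): 979 (C-1), 978 (A-1), 975 (C-2), 974 (A-2), 972 (B-1)
Highest rejected unit-bid = $970.
Allocation: A 2, B 1, C 2. Every unit priced at $970.
Revenue = 5 × 970 = $4,850.

Total revenue: $4,850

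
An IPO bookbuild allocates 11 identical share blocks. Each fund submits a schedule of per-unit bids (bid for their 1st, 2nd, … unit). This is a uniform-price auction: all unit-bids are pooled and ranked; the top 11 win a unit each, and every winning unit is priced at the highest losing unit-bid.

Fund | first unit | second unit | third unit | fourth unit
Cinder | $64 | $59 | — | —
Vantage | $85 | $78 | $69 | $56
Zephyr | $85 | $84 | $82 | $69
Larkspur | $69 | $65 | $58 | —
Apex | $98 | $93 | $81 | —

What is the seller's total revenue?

Total revenue: $715

Pooled unit-bids ranked (top 11): 98 (Apex-1), 93 (Apex-2), 85 (Vantage-1), 85 (Zephyr-1), 84 (Zephyr-2), 82 (Zephyr-3), 81 (Apex-3), 78 (Vantage-2), 69 (Vantage-3), 69 (Zephyr-4), 69 (Larkspur-1)
Highest rejected unit-bid = $65.
Allocation: Apex 3, Larkspur 1, Vantage 3, Zephyr 4. Every unit priced at $65.
Revenue = 11 × 65 = $715.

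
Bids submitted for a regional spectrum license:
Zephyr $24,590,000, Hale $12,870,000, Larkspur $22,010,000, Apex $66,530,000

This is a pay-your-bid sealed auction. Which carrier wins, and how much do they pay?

Apex pays $66,530,000

Bids ranked: 66,530,000 (Apex) > 24,590,000 (Zephyr) > 22,010,000 (Larkspur) > 12,870,000 (Hale)
First-price: Apex pays what they bid, $66,530,000.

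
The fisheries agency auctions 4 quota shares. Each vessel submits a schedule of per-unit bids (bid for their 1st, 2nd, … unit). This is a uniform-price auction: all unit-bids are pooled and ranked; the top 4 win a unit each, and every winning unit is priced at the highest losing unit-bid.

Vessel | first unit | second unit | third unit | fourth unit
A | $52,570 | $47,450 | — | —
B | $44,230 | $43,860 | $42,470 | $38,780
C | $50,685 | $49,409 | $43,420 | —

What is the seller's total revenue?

Pooled unit-bids ranked (top 4): 52,570 (A-1), 50,685 (C-1), 49,409 (C-2), 47,450 (A-2)
Highest rejected unit-bid = $44,230.
Allocation: A 2, C 2. Every unit priced at $44,230.
Revenue = 4 × 44,230 = $176,920.

Total revenue: $176,920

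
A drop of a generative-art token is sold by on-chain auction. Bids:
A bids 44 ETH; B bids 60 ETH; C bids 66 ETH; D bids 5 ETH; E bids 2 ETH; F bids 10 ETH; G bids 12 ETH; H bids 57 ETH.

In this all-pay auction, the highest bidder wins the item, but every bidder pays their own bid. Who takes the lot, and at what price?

Bids in order: 66 (C) > 60 (B) > 57 (H) > 44 (A) > 12 (G) > 10 (F) > …
C is highest and takes the item; every bidder forfeits their bid.

C pays 66 ETH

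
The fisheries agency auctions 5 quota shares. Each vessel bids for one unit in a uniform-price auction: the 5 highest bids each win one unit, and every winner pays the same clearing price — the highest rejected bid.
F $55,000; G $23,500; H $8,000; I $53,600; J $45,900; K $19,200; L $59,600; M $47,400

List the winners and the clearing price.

L, F, I, M, J; each pays $23,500

Sorting: 59,600 (L), 55,000 (F), 53,600 (I), 47,400 (M), 45,900 (J), 23,500 (G), 19,200 (K), …
Top 5: L, F, I, M, J.
Highest unsuccessful bid: $23,500 → clearing price.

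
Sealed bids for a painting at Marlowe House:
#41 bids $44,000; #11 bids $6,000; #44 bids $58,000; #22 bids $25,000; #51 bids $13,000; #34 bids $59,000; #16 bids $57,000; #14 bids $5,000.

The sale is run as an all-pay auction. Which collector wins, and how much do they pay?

Rule: the highest bidder wins the item, but every bidder pays their own bid.
Bids ranked: 59,000 (#34) > 58,000 (#44) > 57,000 (#16) > 44,000 (#41) > 25,000 (#22) > 13,000 (#51) > …
#34 is highest and takes the item; every bidder forfeits their bid.

#34 pays $59,000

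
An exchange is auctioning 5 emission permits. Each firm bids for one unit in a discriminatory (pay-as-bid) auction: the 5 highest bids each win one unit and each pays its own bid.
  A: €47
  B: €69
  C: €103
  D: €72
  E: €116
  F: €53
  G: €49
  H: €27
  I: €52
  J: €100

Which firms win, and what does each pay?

Sorting: 116 (E), 103 (C), 100 (J), 72 (D), 69 (B), 53 (F), 52 (I), …
Winners (5 units): E, C, J, D, B.
Each winner pays its own bid: E €116, C €103, J €100, D €72, B €69.

E €116, C €103, J €100, D €72, B €69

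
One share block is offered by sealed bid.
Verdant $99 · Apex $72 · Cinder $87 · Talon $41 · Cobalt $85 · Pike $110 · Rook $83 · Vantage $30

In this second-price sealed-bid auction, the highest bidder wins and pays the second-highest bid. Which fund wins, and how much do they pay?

Pike pays $99

Sorting bids: 110 (Pike) > 99 (Verdant) > 87 (Cinder) > 85 (Cobalt) > 83 (Rook) > 72 (Apex) > …
Pike is highest; pays the second-highest bid, $99.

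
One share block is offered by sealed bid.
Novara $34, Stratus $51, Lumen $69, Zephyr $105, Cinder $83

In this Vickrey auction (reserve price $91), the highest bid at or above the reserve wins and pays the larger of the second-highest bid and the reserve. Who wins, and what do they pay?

Zephyr pays $91

Vickrey auction (reserve price $91): the highest bid at or above the reserve wins and pays the larger of the second-highest bid and the reserve.
Bids ranked: 105 (Zephyr) > 83 (Cinder) > 69 (Lumen) > 51 (Stratus) > 34 (Novara)
Highest eligible bid: Zephyr at $105.
max(second-highest $83, reserve $91) = $91.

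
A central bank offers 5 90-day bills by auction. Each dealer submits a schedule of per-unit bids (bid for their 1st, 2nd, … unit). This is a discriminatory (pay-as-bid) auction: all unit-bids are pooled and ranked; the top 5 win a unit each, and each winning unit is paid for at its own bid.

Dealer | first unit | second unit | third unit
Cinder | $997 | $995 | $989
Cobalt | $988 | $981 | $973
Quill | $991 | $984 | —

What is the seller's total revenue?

Pooled unit-bids ranked (top 5): 997 (Cinder-1), 995 (Cinder-2), 991 (Quill-1), 989 (Cinder-3), 988 (Cobalt-1)
Next rejected bid: $984 (not a price — pay-as-bid).
Each winning unit pays its own bid.
Revenue = 997 + 995 + 991 + 989 + 988 = $4,960.

Total revenue: $4,960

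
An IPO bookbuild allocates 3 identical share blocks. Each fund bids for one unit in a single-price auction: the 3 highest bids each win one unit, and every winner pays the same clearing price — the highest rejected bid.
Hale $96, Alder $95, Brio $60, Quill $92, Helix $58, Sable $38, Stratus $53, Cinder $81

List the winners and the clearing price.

Ordering the bids: 96 (Hale), 95 (Alder), 92 (Quill), 81 (Cinder), 60 (Brio), …
Winners (3 units): Hale, Alder, Quill.
Clearing price = highest rejected bid = $81.

Hale, Alder, Quill; each pays $81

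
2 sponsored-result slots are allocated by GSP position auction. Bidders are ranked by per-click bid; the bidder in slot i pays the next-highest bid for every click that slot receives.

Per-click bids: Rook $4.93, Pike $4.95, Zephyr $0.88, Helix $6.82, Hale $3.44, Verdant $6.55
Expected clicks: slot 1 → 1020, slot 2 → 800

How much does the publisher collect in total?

Sorting advertisers: $6.82 (Helix) > $6.55 (Verdant) > $4.95 (Pike) > …
Slot 1: Helix pays $6.55 × 1020 = $6681.00
Slot 2: Verdant pays $4.95 × 800 = $3960.00
Total = $10641.00

Total revenue: $10641.00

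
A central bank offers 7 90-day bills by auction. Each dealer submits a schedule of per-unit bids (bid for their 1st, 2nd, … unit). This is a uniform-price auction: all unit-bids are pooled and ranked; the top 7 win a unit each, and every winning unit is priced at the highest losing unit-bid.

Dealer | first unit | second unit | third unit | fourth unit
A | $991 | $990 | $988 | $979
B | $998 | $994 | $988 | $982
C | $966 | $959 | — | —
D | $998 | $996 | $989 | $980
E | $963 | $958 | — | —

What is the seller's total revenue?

All unit-bids, highest first — top 7: 998 (B-1), 998 (D-1), 996 (D-2), 994 (B-2), 991 (A-1), 990 (A-2), 989 (D-3)
Highest rejected unit-bid = $988.
Allocation: A 2, B 2, D 3. Every unit priced at $988.
Revenue = 7 × 988 = $6,916.

Total revenue: $6,916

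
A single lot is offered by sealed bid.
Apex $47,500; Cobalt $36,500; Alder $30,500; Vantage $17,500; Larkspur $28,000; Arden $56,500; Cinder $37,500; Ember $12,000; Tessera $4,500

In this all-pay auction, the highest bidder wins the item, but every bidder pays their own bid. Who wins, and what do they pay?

Bids in order: 56,500 (Arden) > 47,500 (Apex) > 37,500 (Cinder) > 36,500 (Cobalt) > 30,500 (Alder) > 28,000 (Larkspur) > …
Arden is highest and takes the item; every bidder forfeits their bid.

Arden pays $56,500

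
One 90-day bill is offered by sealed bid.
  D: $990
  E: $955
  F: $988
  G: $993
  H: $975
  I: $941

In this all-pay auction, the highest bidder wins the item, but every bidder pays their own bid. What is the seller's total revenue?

Total revenue: $5,842

Sorting bids: 993 (G) > 990 (D) > 988 (F) > 975 (H) > 955 (E) > 941 (I)
Every bidder forfeits their bid regardless of winning.
Revenue = 990 + 955 + 988 + 993 + 975 + 941 = $5,842.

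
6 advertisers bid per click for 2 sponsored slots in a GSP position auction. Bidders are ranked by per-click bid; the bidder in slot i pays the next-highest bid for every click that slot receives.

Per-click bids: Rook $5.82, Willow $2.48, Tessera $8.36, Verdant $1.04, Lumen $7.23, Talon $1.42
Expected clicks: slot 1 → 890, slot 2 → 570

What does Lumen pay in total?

Lumen pays $3317.40

Per-click bids in order: $8.36 (Tessera) > $7.23 (Lumen) > $5.82 (Rook) > …
Lumen holds slot 2 → pays next bid $5.82 × 570 clicks = $3317.40.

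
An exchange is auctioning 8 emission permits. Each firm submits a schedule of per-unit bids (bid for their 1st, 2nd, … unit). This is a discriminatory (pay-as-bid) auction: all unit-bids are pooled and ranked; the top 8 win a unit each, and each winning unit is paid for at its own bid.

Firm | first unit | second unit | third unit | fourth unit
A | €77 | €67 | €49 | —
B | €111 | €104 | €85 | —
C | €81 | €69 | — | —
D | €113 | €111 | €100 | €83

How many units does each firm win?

B 3, C 1, D 4

All unit-bids, highest first — top 8: 113 (D-1), 111 (B-1), 111 (D-2), 104 (B-2), 100 (D-3), 85 (B-3), 83 (D-4), 81 (C-1)
Next rejected bid: €77 (not a price — pay-as-bid).
Allocation: B 3, C 1, D 4.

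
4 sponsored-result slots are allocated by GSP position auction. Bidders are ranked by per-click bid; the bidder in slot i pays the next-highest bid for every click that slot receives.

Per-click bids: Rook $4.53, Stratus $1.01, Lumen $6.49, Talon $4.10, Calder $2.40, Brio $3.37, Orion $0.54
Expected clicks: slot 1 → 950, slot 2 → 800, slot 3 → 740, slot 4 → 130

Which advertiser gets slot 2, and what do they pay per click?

Rook; $4.10 per click

Per-click bids in order: $6.49 (Lumen) > $4.53 (Rook) > $4.10 (Talon) > $3.37 (Brio) > $2.40 (Calder) > …
Slot 2 goes to the second-ranked bidder, Rook, who pays the next bid down: $4.10/click.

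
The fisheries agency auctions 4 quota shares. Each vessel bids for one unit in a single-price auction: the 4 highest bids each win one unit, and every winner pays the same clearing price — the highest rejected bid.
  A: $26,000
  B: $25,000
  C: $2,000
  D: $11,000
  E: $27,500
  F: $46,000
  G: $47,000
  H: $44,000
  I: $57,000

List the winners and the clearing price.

Bids ranked high→low: 57,000 (I), 47,000 (G), 46,000 (F), 44,000 (H), 27,500 (E), 26,000 (A), …
Winners (4 units): I, G, F, H.
Highest unsuccessful bid: $27,500 → clearing price.

I, G, F, H; each pays $27,500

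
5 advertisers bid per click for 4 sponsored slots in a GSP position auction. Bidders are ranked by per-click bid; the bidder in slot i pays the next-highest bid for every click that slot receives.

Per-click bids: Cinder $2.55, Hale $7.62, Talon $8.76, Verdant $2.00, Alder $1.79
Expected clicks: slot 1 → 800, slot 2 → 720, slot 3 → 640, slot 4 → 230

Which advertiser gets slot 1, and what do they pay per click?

Talon; $7.62 per click

Sorting advertisers: $8.76 (Talon) > $7.62 (Hale) > $2.55 (Cinder) > $2.00 (Verdant) > $1.79 (Alder)
Slot 1 goes to the first-ranked bidder, Talon, who pays the next bid down: $7.62/click.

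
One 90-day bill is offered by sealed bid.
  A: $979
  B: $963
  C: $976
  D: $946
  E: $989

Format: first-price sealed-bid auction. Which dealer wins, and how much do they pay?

First-price sealed-bid auction: the highest bidder wins and pays their own bid.
Bids in order: 989 (E) > 979 (A) > 976 (C) > 963 (B) > 946 (D)
First-price: E pays what they bid, $989.

E pays $989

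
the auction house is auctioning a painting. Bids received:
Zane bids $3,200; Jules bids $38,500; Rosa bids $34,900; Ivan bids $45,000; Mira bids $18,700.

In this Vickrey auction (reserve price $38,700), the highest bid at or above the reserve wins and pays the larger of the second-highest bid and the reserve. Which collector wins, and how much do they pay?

Vickrey auction (reserve price $38,700): the highest bid at or above the reserve wins and pays the larger of the second-highest bid and the reserve.
Bids ranked: 45,000 (Ivan) > 38,500 (Jules) > 34,900 (Rosa) > 18,700 (Mira) > 3,200 (Zane)
Ivan has the top bid at or above the reserve ($45,000).
max(second-highest $38,500, reserve $38,700) = $38,700.

Ivan pays $38,700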